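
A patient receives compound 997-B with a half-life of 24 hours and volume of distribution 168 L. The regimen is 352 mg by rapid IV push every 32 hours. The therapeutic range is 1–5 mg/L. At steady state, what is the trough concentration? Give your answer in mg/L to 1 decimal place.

τ/t½ = 32/24 ≈ 1.3333, so fraction remaining f = (1/2)^(32/24) ≈ 0.3969.
Single-dose peak C₀ = D/Vd = 352/168 ≈ 2.095 mg/L.
Steady-state trough Cmin,ss = C₀·f/(1−f) ≈ 2.095 × 0.3969/0.6031 ≈ 1.379 mg/L.
Trough 1.4 mg/L vs MEC 1 mg/L: adequate.

1.4 mg/L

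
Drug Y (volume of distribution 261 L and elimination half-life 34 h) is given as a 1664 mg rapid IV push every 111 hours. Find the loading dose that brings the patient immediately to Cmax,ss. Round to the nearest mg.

f = (1/2)^(111/34) ≈ 0.104046; accumulation ratio R = 1/(1−f) ≈ 1.11613.
Loading dose to hit Cmax,ss on first dose: D_load = D_maint·R ≈ 1664 × 1.11613 ≈ 1857.24 mg.

1857 mg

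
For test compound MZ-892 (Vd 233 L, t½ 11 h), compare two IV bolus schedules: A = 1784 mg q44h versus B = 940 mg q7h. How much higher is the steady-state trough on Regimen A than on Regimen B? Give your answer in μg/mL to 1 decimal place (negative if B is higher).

-6.8 μg/mL

Regimen A: f = (1/2)^(44/11) ≈ 0.0625; Cmin,ss = (1784/233)·f/(1−f) ≈ 0.510 μg/mL.
Regimen B: f = (1/2)^(7/11) ≈ 0.6433; Cmin,ss = (940/233)·f/(1−f) ≈ 7.276 μg/mL.
Difference ≈ 0.510 − 7.276 ≈ -6.766 μg/mL.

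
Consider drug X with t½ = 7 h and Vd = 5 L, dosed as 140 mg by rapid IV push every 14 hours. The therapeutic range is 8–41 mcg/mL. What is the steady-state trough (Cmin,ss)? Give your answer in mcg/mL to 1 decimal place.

The dosing interval is 2 half-lives, so f = 2^(−2) = 0.25.
At steady state, R = 1/(1 − 0.25) = 4/3.
Single-dose peak C₀ = D/Vd = 140/5 = 28 mcg/mL.
Steady-state peak Cmax,ss = C₀·R = 28 × 4/3 ≈ 37.333 mcg/mL.
Steady-state trough Cmin,ss = Cmax,ss·f ≈ 37.333 × 0.25 ≈ 9.333 mcg/mL.
Trough 9.3 mcg/mL vs MEC 8 mcg/mL: adequate.

9.3 mcg/mL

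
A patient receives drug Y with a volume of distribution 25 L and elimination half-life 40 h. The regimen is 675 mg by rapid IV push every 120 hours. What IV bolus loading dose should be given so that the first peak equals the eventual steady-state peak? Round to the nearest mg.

771 mg

f = (1/2)^(120/40) ≈ 0.125000; accumulation ratio R = 1/(1−f) ≈ 1.14286.
Loading dose to hit Cmax,ss on first dose: D_load = D_maint·R ≈ 675 × 1.14286 ≈ 771.43 mg.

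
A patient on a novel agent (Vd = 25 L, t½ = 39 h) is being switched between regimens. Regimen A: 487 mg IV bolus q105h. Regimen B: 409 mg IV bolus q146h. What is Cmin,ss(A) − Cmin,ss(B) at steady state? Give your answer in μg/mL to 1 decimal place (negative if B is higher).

2.2 μg/mL

Regimen A: f = (1/2)^(105/39) ≈ 0.1547; Cmin,ss = (487/25)·f/(1−f) ≈ 3.565 μg/mL.
Regimen B: f = (1/2)^(146/39) ≈ 0.0747; Cmin,ss = (409/25)·f/(1−f) ≈ 1.321 μg/mL.
Difference ≈ 3.565 − 1.321 ≈ 2.244 μg/mL.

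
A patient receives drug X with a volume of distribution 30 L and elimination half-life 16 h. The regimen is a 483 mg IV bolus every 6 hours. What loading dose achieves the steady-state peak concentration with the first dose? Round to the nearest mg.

f = (1/2)^(6/16) ≈ 0.771105; accumulation ratio R = 1/(1−f) ≈ 4.36882.
Loading dose to hit Cmax,ss on first dose: D_load = D_maint·R ≈ 483 × 4.36882 ≈ 2110.14 mg.

2110 mg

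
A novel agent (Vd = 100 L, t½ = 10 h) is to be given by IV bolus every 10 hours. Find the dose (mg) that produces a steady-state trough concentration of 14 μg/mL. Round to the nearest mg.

τ/t½ = 10/10 ≈ 1, so f = (1/2)^(10/10) ≈ 0.500000.
Cmin,ss = (D/Vd)·f/(1−f), so D = Cmin,ss·Vd·(1−f)/f.
D = 14 × 100 × (1−f)/f ≈ 14 × 100 × 1.00000 ≈ 1400.00 mg.

1400 mg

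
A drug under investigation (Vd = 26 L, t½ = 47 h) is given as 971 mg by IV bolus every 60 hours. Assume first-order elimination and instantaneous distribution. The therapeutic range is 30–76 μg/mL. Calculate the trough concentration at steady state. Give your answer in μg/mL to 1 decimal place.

Over one 60-h interval, 60/47 ≈ 1.2766 half-lives elapse, leaving f ≈ 0.4128 of each dose.
Accumulation ratio R = 1/(1 − f) ≈ 1/0.5872 ≈ 1.7030.
Each bolus raises the concentration by D/Vd = 971/26 ≈ 37.346 μg/mL.
Steady-state peak Cmax,ss = C₀·R ≈ 37.346 × 1.7030 ≈ 63.600 μg/mL.
One interval later, Cmin,ss = Cmax,ss·e^(−kτ) ≈ 63.600 × 0.4128 ≈ 26.254 μg/mL.
Trough 26.3 μg/mL vs MEC 30 μg/mL: subtherapeutic.

26.3 μg/mL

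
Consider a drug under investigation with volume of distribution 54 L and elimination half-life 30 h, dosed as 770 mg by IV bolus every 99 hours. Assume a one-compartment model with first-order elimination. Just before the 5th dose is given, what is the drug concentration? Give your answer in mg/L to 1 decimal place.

1.6 mg/L

f = (1/2)^(τ/t½) = (1/2)^(99/30) ≈ 0.1015.
C₀ = D/Vd = 770/54 ≈ 14.259 mg/L.
Before the 5th dose, 4 doses have been given. Superposition: Cmin = C₀·(f + f² + … + f^4).
≈ 14.259 × (0.1015 + 0.0103 + 0.0010 + 0.0001) ≈ 14.259 × 0.1129 ≈ 1.610 mg/L.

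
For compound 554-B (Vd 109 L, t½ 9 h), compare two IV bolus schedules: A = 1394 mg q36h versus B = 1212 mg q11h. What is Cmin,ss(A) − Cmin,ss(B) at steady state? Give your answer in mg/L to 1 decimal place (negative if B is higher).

-7.5 mg/L

Regimen A: f = (1/2)^(36/9) ≈ 0.0625; Cmin,ss = (1394/109)·f/(1−f) ≈ 0.853 mg/L.
Regimen B: f = (1/2)^(11/9) ≈ 0.4286; Cmin,ss = (1212/109)·f/(1−f) ≈ 8.340 mg/L.
Difference ≈ 0.853 − 8.340 ≈ -7.487 mg/L.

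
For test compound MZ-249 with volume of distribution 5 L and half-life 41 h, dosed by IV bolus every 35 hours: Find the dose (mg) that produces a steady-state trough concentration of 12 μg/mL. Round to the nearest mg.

48 mg

τ/t½ = 35/41 ≈ 0.85366, so f = (1/2)^(35/41) ≈ 0.553380.
Cmin,ss = (D/Vd)·f/(1−f), so D = Cmin,ss·Vd·(1−f)/f.
D = 12 × 5 × (1−f)/f ≈ 12 × 5 × 0.80708 ≈ 48.42 mg.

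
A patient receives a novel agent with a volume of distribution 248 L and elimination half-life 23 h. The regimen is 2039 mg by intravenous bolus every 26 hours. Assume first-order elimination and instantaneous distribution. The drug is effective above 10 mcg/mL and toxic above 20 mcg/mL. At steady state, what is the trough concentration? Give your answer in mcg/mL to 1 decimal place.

k = ln2/t½ = ln2/23 ≈ 0.030137 h⁻¹; fraction remaining f = e^(−kτ) = e^(−0.030137×26) ≈ 0.4568.
Accumulation ratio R = 1/(1 − f) ≈ 1/0.5432 ≈ 1.8409.
Each bolus raises the concentration by D/Vd = 2039/248 ≈ 8.222 mcg/mL.
Steady-state peak Cmax,ss = C₀·R ≈ 8.222 × 1.8409 ≈ 15.136 mcg/mL.
One interval later, Cmin,ss = Cmax,ss·e^(−kτ) ≈ 15.136 × 0.4568 ≈ 6.914 mcg/mL.
Trough 6.9 mcg/mL vs MEC 10 mcg/mL: subtherapeutic.

6.9 mcg/mL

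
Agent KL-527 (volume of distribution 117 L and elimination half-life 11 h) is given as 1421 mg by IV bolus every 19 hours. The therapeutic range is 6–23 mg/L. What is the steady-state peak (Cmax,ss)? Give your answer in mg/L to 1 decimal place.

τ/t½ = 19/11 ≈ 1.7273, so fraction remaining f = (1/2)^(19/11) ≈ 0.3020.
Accumulation ratio R = 1/(1 − f) ≈ 1/0.6980 ≈ 1.4327.
Single-dose peak C₀ = D/Vd = 1421/117 ≈ 12.145 mg/L.
Steady-state peak Cmax,ss = C₀·R ≈ 12.145 × 1.4327 ≈ 17.400 mg/L.
Peak 17.4 mg/L vs MTC 23 mg/L: below toxic threshold.

17.4 mg/L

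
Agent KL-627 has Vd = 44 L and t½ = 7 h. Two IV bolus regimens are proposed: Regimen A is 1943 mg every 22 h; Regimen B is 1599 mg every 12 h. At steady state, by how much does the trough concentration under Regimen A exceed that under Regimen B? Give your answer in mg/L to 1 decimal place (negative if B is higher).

Regimen A: f = (1/2)^(22/7) ≈ 0.1132; Cmin,ss = (1943/44)·f/(1−f) ≈ 5.637 mg/L.
Regimen B: f = (1/2)^(12/7) ≈ 0.3048; Cmin,ss = (1599/44)·f/(1−f) ≈ 15.933 mg/L.
Difference ≈ 5.637 − 15.933 ≈ -10.296 mg/L.

-10.3 mg/L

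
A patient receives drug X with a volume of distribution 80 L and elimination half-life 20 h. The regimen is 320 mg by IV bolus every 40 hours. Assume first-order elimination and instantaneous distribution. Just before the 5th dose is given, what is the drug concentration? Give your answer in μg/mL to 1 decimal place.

f = (1/2)^(τ/t½) = (1/2)^(40/20) ≈ 0.2500.
C₀ = D/Vd = 320/80 ≈ 4.000 μg/mL.
Before the 5th dose, 4 doses have been given. Superposition: Cmin = C₀·(f + f² + … + f^4).
≈ 4.000 × (0.2500 + 0.0625 + 0.0156 + 0.0039) ≈ 4.000 × 0.3320 ≈ 1.328 μg/mL.

1.3 μg/mL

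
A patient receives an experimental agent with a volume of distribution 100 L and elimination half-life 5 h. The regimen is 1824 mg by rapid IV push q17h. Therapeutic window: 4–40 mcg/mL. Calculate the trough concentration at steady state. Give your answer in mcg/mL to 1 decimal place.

1.9 mcg/mL

Over one 17-h interval, 17/5 ≈ 3.4 half-lives elapse, leaving f ≈ 0.0947 of each dose.
Accumulation ratio R = 1/(1 − f) ≈ 1/0.9053 ≈ 1.1046.
Each bolus raises the concentration by D/Vd = 1824/100 ≈ 18.240 mcg/mL.
Steady-state peak Cmax,ss = C₀·R ≈ 18.240 × 1.1046 ≈ 20.148 mcg/mL.
One interval later, Cmin,ss = Cmax,ss·e^(−kτ) ≈ 20.148 × 0.0947 ≈ 1.908 mcg/mL.
Trough 1.9 mcg/mL vs MEC 4 mcg/mL: subtherapeutic.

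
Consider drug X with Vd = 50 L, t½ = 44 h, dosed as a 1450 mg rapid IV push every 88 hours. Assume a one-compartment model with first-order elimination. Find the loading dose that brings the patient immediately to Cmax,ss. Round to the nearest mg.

1933 mg

f = (1/2)^(88/44) ≈ 0.250000; accumulation ratio R = 1/(1−f) ≈ 1.33333.
Loading dose to hit Cmax,ss on first dose: D_load = D_maint·R ≈ 1450 × 1.33333 ≈ 1933.33 mg.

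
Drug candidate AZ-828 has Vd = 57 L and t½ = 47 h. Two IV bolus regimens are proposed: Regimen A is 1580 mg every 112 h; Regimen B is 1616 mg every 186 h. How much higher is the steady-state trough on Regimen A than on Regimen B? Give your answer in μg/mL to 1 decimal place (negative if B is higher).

4.6 μg/mL

Regimen A: f = (1/2)^(112/47) ≈ 0.1917; Cmin,ss = (1580/57)·f/(1−f) ≈ 6.574 μg/mL.
Regimen B: f = (1/2)^(186/47) ≈ 0.0644; Cmin,ss = (1616/57)·f/(1−f) ≈ 1.951 μg/mL.
Difference ≈ 6.574 − 1.951 ≈ 4.623 μg/mL.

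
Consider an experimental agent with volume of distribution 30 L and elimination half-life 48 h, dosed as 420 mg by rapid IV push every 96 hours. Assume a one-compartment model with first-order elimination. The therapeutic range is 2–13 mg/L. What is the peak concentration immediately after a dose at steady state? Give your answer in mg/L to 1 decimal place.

18.7 mg/L

The dosing interval is 2 half-lives, so f = 2^(−2) = 0.25.
Accumulation ratio R = 1/(1 − f) = 1/0.75 = 4/3.
Single-dose peak C₀ = D/Vd = 420/30 = 14 mg/L.
Steady-state peak Cmax,ss = C₀·R = 14 × 4/3 ≈ 18.667 mg/L.
Peak 18.7 mg/L vs MTC 13 mg/L: exceeds toxic threshold.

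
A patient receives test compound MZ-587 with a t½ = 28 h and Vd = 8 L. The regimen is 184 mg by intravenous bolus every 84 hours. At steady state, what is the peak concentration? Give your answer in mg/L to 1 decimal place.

The dosing interval is 3 half-lives, so f = 2^(−3) = 0.125.
Accumulation ratio R = 1/(1 − f) = 1/0.875 = 8/7.
Single-dose peak C₀ = D/Vd = 184/8 = 23 mg/L.
Steady-state peak Cmax,ss = C₀·R = 23 × 8/7 ≈ 26.286 mg/L.

26.3 mg/L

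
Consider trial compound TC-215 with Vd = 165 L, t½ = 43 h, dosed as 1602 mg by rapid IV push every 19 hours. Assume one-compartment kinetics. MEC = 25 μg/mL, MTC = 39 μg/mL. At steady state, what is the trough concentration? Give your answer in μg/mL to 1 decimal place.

Over one 19-h interval, 19/43 ≈ 0.44186 half-lives elapse, leaving f ≈ 0.7362 of each dose.
Single-dose peak C₀ = D/Vd = 1602/165 ≈ 9.709 μg/mL.
Steady-state trough Cmin,ss = C₀·f/(1−f) ≈ 9.709 × 0.7362/0.2638 ≈ 27.095 μg/mL.
Trough 27.1 μg/mL vs MEC 25 μg/mL: adequate.

27.1 μg/mL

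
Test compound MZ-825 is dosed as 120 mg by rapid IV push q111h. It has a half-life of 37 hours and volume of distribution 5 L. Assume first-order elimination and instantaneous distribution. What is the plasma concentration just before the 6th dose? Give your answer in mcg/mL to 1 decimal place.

f = (1/2)^(τ/t½) = (1/2)^(111/37) ≈ 0.1250.
C₀ = D/Vd = 120/5 ≈ 24.000 mcg/mL.
Before the 6th dose, 5 doses have been given. Superposition: Cmin = C₀·(f + f² + … + f^5).
≈ 24.000 × (0.1250 + 0.0156 + 0.0020 + 0.0002 + 0.0000) ≈ 24.000 × 0.1428 ≈ 3.427 mcg/mL.

3.4 mcg/mL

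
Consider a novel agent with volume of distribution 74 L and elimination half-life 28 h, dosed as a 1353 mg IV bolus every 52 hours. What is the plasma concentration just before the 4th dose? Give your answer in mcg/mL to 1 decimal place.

6.8 mcg/mL

f = (1/2)^(τ/t½) = (1/2)^(52/28) ≈ 0.2760.
C₀ = D/Vd = 1353/74 ≈ 18.284 mcg/mL.
Before the 4th dose, 3 doses have been given. Superposition: Cmin = C₀·(f + f² + … + f^3).
≈ 18.284 × (0.2760 + 0.0762 + 0.0210) ≈ 18.284 × 0.3732 ≈ 6.824 mcg/mL.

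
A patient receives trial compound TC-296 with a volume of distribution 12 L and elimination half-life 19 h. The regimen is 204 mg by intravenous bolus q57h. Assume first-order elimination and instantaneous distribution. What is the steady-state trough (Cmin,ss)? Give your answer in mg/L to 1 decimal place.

τ = 57 h = 3 half-lives, so f = (1/2)^3 = 0.125.
Accumulation ratio R = 1/(1 − f) = 1/0.875 = 8/7.
Single-dose peak C₀ = D/Vd = 204/12 = 17 mg/L.
Steady-state peak Cmax,ss = C₀·R = 17 × 8/7 ≈ 19.429 mg/L.
Steady-state trough Cmin,ss = Cmax,ss·f ≈ 19.429 × 0.125 ≈ 2.429 mg/L.

2.4 mg/L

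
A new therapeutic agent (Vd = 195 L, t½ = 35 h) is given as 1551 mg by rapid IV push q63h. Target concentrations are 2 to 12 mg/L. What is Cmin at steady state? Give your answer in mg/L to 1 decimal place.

τ/t½ = 63/35 ≈ 1.8, so fraction remaining f = (1/2)^(63/35) ≈ 0.2872.
Accumulation ratio R = 1/(1 − f) ≈ 1/0.7128 ≈ 1.4029.
Each bolus raises the concentration by D/Vd = 1551/195 ≈ 7.954 mg/L.
Cmax,ss = C₀/(1 − f) ≈ 7.954/0.7128 ≈ 11.159 mg/L.
Steady-state trough Cmin,ss = Cmax,ss·f ≈ 11.159 × 0.2872 ≈ 3.205 mg/L.
Trough 3.2 mg/L vs MEC 2 mg/L: adequate.

3.2 mg/L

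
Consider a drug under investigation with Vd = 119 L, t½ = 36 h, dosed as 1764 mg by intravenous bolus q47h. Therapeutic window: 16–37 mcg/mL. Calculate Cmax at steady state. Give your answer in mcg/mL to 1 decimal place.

τ/t½ = 47/36 ≈ 1.3056, so fraction remaining f = (1/2)^(47/36) ≈ 0.4046.
Accumulation ratio R = 1/(1 − f) ≈ 1/0.5954 ≈ 1.6795.
Each bolus raises the concentration by D/Vd = 1764/119 ≈ 14.824 mcg/mL.
Cmax,ss = C₀/(1 − f) ≈ 14.824/0.5954 ≈ 24.898 mcg/mL.
Peak 24.9 mcg/mL vs MTC 37 mcg/mL: below toxic threshold.

24.9 mcg/mL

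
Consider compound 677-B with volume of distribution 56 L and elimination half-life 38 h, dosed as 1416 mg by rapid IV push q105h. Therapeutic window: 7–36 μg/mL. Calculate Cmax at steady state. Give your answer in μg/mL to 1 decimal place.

29.7 μg/mL

τ/t½ = 105/38 ≈ 2.7632, so fraction remaining f = (1/2)^(105/38) ≈ 0.1473.
Accumulation ratio R = 1/(1 − f) ≈ 1/0.8527 ≈ 1.1727.
Single-dose peak C₀ = D/Vd = 1416/56 ≈ 25.286 μg/mL.
Cmax,ss = C₀/(1 − f) ≈ 25.286/0.8527 ≈ 29.654 μg/mL.
Peak 29.7 μg/mL vs MTC 36 μg/mL: below toxic threshold.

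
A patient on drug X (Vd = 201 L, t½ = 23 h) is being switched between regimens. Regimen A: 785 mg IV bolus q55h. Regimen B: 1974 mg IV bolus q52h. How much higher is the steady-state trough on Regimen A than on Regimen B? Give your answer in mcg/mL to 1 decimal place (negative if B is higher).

-1.7 mcg/mL

Regimen A: f = (1/2)^(55/23) ≈ 0.1906; Cmin,ss = (785/201)·f/(1−f) ≈ 0.920 mcg/mL.
Regimen B: f = (1/2)^(52/23) ≈ 0.2086; Cmin,ss = (1974/201)·f/(1−f) ≈ 2.589 mcg/mL.
Difference ≈ 0.920 − 2.589 ≈ -1.669 mcg/mL.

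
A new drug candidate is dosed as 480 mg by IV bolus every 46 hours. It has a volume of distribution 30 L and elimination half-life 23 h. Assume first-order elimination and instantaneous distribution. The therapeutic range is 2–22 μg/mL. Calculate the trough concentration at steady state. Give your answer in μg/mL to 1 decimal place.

5.3 μg/mL

The dosing interval is 2 half-lives, so f = 2^(−2) = 0.25.
Accumulation ratio R = 1/(1 − f) = 1/0.75 = 4/3.
Single-dose peak C₀ = D/Vd = 480/30 = 16 μg/mL.
Steady-state peak Cmax,ss = C₀·R = 16 × 4/3 ≈ 21.333 μg/mL.
Steady-state trough Cmin,ss = Cmax,ss·f ≈ 21.333 × 0.25 ≈ 5.333 μg/mL.
Trough 5.3 μg/mL vs MEC 2 μg/mL: adequate.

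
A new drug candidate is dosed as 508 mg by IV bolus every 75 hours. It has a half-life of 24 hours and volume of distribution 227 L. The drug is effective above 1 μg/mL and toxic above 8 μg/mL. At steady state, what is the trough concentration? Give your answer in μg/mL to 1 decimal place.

Over one 75-h interval, 75/24 ≈ 3.125 half-lives elapse, leaving f ≈ 0.1146 of each dose.
Single-dose peak C₀ = D/Vd = 508/227 ≈ 2.238 μg/mL.
Steady-state trough Cmin,ss = C₀·f/(1−f) ≈ 2.238 × 0.1146/0.8854 ≈ 0.290 μg/mL.
Trough 0.3 μg/mL vs MEC 1 μg/mL: subtherapeutic.

0.3 μg/mL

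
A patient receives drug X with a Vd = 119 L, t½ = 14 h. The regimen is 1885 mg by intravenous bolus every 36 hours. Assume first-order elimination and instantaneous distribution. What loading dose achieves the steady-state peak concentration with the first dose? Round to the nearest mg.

2266 mg

f = (1/2)^(36/14) ≈ 0.168238; accumulation ratio R = 1/(1−f) ≈ 1.20227.
Loading dose to hit Cmax,ss on first dose: D_load = D_maint·R ≈ 1885 × 1.20227 ≈ 2266.28 mg.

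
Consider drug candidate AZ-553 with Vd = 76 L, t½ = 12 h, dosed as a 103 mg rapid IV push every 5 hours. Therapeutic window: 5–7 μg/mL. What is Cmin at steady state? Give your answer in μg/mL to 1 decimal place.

k = ln2/t½ = ln2/12 ≈ 0.057762 h⁻¹; fraction remaining f = e^(−kτ) = e^(−0.057762×5) ≈ 0.7492.
At steady state, accumulation factor R = 1/(1 − e^(−kτ)) ≈ 3.9872.
Single-dose peak C₀ = D/Vd = 103/76 ≈ 1.355 μg/mL.
Steady-state peak Cmax,ss = C₀·R ≈ 1.355 × 3.9872 ≈ 5.403 μg/mL.
One interval later, Cmin,ss = Cmax,ss·e^(−kτ) ≈ 5.403 × 0.7492 ≈ 4.048 μg/mL.
Trough 4.0 μg/mL vs MEC 5 μg/mL: subtherapeutic.

4.0 μg/mL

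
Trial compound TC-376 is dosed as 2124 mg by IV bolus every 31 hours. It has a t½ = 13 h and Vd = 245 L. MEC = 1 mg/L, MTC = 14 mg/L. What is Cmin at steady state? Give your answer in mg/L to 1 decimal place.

2.1 mg/L

τ/t½ = 31/13 ≈ 2.3846, so fraction remaining f = (1/2)^(31/13) ≈ 0.1915.
Single-dose peak C₀ = D/Vd = 2124/245 ≈ 8.669 mg/L.
Steady-state trough Cmin,ss = C₀·f/(1−f) ≈ 8.669 × 0.1915/0.8085 ≈ 2.053 mg/L.
Trough 2.1 mg/L vs MEC 1 mg/L: adequate.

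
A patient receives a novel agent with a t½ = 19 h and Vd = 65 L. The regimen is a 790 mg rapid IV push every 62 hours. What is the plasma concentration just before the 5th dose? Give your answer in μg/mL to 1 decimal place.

1.4 μg/mL

f = (1/2)^(τ/t½) = (1/2)^(62/19) ≈ 0.1042.
C₀ = D/Vd = 790/65 ≈ 12.154 μg/mL.
Before the 5th dose, 4 doses have been given. Superposition: Cmin = C₀·(f + f² + … + f^4).
≈ 12.154 × (0.1042 + 0.0109 + 0.0011 + 0.0001) ≈ 12.154 × 0.1163 ≈ 1.414 μg/mL.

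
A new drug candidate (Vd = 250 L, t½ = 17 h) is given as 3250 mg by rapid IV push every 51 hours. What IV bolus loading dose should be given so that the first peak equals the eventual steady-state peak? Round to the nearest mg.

3714 mg

f = (1/2)^(51/17) ≈ 0.125000; accumulation ratio R = 1/(1−f) ≈ 1.14286.
Loading dose to hit Cmax,ss on first dose: D_load = D_maint·R ≈ 3250 × 1.14286 ≈ 3714.30 mg.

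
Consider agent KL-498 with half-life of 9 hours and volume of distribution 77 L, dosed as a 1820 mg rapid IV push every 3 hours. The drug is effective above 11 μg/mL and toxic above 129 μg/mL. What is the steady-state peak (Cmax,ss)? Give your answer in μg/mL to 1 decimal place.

τ/t½ = 3/9 ≈ 0.33333, so fraction remaining f = (1/2)^(3/9) ≈ 0.7937.
Accumulation ratio R = 1/(1 − f) ≈ 1/0.2063 ≈ 4.8473.
Single-dose peak C₀ = D/Vd = 1820/77 ≈ 23.636 μg/mL.
Cmax,ss = C₀/(1 − f) ≈ 23.636/0.2063 ≈ 114.571 μg/mL.
Peak 114.6 μg/mL vs MTC 129 μg/mL: below toxic threshold.

114.6 μg/mL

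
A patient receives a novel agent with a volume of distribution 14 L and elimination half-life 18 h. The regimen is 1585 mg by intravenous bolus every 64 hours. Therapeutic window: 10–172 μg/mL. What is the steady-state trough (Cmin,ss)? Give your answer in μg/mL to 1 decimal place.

Over one 64-h interval, 64/18 ≈ 3.5556 half-lives elapse, leaving f ≈ 0.0850 of each dose.
Single-dose peak C₀ = D/Vd = 1585/14 ≈ 113.214 μg/mL.
Steady-state trough Cmin,ss = C₀·f/(1−f) ≈ 113.214 × 0.0850/0.9150 ≈ 10.517 μg/mL.
Trough 10.5 μg/mL vs MEC 10 μg/mL: adequate.

10.5 μg/mL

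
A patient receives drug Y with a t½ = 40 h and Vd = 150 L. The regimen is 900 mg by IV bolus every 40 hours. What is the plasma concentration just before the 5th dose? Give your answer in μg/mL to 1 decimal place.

5.6 μg/mL

f = (1/2)^(τ/t½) = (1/2)^(40/40) ≈ 0.5000.
C₀ = D/Vd = 900/150 ≈ 6.000 μg/mL.
Before the 5th dose, 4 doses have been given. Superposition: Cmin = C₀·(f + f² + … + f^4).
≈ 6.000 × (0.5000 + 0.2500 + 0.1250 + 0.0625) ≈ 6.000 × 0.9375 ≈ 5.625 μg/mL.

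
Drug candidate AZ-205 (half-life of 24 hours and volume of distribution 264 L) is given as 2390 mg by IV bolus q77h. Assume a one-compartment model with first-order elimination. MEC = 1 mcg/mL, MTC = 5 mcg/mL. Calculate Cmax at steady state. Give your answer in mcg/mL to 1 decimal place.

10.2 mcg/mL

Over one 77-h interval, 77/24 ≈ 3.2083 half-lives elapse, leaving f ≈ 0.1082 of each dose.
At steady state, accumulation factor R = 1/(1 − e^(−kτ)) ≈ 1.1213.
Each bolus raises the concentration by D/Vd = 2390/264 ≈ 9.053 mcg/mL.
Steady-state peak Cmax,ss = C₀·R ≈ 9.053 × 1.1213 ≈ 10.151 mcg/mL.
Peak 10.2 mcg/mL vs MTC 5 mcg/mL: exceeds toxic threshold.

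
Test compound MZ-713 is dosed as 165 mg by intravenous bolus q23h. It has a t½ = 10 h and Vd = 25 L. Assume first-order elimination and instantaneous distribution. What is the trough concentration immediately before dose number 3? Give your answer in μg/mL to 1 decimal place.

1.6 μg/mL

f = (1/2)^(τ/t½) = (1/2)^(23/10) ≈ 0.2031.
C₀ = D/Vd = 165/25 ≈ 6.600 μg/mL.
Before the 3rd dose, 2 doses have been given. Superposition: Cmin = C₀·(f + f²).
≈ 6.600 × (0.2031 + 0.0412) ≈ 6.600 × 0.2443 ≈ 1.612 μg/mL.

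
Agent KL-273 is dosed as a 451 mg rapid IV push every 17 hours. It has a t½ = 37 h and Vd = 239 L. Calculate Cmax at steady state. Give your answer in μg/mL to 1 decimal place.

6.9 μg/mL

k = ln2/t½ = ln2/37 ≈ 0.018734 h⁻¹; fraction remaining f = e^(−kτ) = e^(−0.018734×17) ≈ 0.7273.
Accumulation ratio R = 1/(1 − f) ≈ 1/0.2727 ≈ 3.6670.
Single-dose peak C₀ = D/Vd = 451/239 ≈ 1.887 μg/mL.
Steady-state peak Cmax,ss = C₀·R ≈ 1.887 × 3.6670 ≈ 6.920 μg/mL.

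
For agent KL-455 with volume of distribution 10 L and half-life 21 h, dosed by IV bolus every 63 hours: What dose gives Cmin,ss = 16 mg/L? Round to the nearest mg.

1120 mg

τ/t½ = 63/21 ≈ 3, so f = (1/2)^(63/21) ≈ 0.125000.
Cmin,ss = (D/Vd)·f/(1−f), so D = Cmin,ss·Vd·(1−f)/f.
D = 16 × 10 × (1−f)/f ≈ 16 × 10 × 7.00000 ≈ 1120.00 mg.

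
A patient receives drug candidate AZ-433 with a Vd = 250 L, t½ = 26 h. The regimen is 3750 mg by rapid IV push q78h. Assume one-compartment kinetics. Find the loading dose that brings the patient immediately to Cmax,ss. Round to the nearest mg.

f = (1/2)^(78/26) ≈ 0.125000; accumulation ratio R = 1/(1−f) ≈ 1.14286.
Loading dose to hit Cmax,ss on first dose: D_load = D_maint·R ≈ 3750 × 1.14286 ≈ 4285.73 mg.

4286 mg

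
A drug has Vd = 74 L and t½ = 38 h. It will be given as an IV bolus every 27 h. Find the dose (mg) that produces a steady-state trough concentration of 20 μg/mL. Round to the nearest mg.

942 mg

τ/t½ = 27/38 ≈ 0.71053, so f = (1/2)^(27/38) ≈ 0.611097.
Cmin,ss = (D/Vd)·f/(1−f), so D = Cmin,ss·Vd·(1−f)/f.
D = 20 × 74 × (1−f)/f ≈ 20 × 74 × 0.63640 ≈ 941.87 mg.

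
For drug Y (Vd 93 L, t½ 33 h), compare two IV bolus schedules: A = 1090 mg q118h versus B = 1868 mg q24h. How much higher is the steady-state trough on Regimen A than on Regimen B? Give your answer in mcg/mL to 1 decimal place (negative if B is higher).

-29.6 mcg/mL

Regimen A: f = (1/2)^(118/33) ≈ 0.0839; Cmin,ss = (1090/93)·f/(1−f) ≈ 1.073 mcg/mL.
Regimen B: f = (1/2)^(24/33) ≈ 0.6040; Cmin,ss = (1868/93)·f/(1−f) ≈ 30.636 mcg/mL.
Difference ≈ 1.073 − 30.636 ≈ -29.563 mcg/mL.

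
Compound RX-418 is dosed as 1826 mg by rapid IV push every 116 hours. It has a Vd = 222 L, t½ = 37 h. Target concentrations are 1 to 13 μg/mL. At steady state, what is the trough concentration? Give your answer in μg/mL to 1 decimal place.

k = ln2/t½ = ln2/37 ≈ 0.018734 h⁻¹; fraction remaining f = e^(−kτ) = e^(−0.018734×116) ≈ 0.1138.
Accumulation ratio R = 1/(1 − f) ≈ 1/0.8862 ≈ 1.1284.
Single-dose peak C₀ = D/Vd = 1826/222 ≈ 8.225 μg/mL.
Steady-state peak Cmax,ss = C₀·R ≈ 8.225 × 1.1284 ≈ 9.281 μg/mL.
One interval later, Cmin,ss = Cmax,ss·e^(−kτ) ≈ 9.281 × 0.1138 ≈ 1.056 μg/mL.
Trough 1.1 μg/mL vs MEC 1 μg/mL: adequate.

1.1 μg/mL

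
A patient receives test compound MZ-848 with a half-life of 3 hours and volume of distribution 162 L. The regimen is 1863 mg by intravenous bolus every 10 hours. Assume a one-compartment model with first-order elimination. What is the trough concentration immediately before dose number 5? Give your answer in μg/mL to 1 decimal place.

1.3 μg/mL

f = (1/2)^(τ/t½) = (1/2)^(10/3) ≈ 0.0992.
C₀ = D/Vd = 1863/162 ≈ 11.500 μg/mL.
Before the 5th dose, 4 doses have been given. Superposition: Cmin = C₀·(f + f² + … + f^4).
≈ 11.500 × (0.0992 + 0.0098 + 0.0010 + 0.0001) ≈ 11.500 × 0.1101 ≈ 1.266 μg/mL.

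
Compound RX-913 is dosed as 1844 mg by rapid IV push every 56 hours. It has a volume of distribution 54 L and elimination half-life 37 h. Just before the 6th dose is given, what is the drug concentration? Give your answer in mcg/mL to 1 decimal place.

f = (1/2)^(τ/t½) = (1/2)^(56/37) ≈ 0.3503.
C₀ = D/Vd = 1844/54 ≈ 34.148 mcg/mL.
Before the 6th dose, 5 doses have been given. Superposition: Cmin = C₀·(f + f² + … + f^5).
≈ 34.148 × (0.3503 + 0.1227 + 0.0430 + 0.0151 + 0.0053) ≈ 34.148 × 0.5364 ≈ 18.317 mcg/mL.

18.3 mcg/mL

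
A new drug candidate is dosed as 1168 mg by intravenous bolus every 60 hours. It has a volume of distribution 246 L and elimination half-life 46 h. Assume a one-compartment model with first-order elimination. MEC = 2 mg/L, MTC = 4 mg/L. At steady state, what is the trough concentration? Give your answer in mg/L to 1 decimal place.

3.2 mg/L

Over one 60-h interval, 60/46 ≈ 1.3043 half-lives elapse, leaving f ≈ 0.4049 of each dose.
Each bolus raises the concentration by D/Vd = 1168/246 ≈ 4.748 mg/L.
Steady-state trough Cmin,ss = C₀·f/(1−f) ≈ 4.748 × 0.4049/0.5951 ≈ 3.230 mg/L.
Trough 3.2 mg/L vs MEC 2 mg/L: adequate.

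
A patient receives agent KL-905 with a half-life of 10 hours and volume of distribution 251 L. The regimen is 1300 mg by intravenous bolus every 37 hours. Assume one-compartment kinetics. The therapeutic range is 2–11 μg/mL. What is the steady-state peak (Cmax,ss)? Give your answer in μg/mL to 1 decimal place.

τ/t½ = 37/10 ≈ 3.7, so fraction remaining f = (1/2)^(37/10) ≈ 0.0769.
At steady state, accumulation factor R = 1/(1 − e^(−kτ)) ≈ 1.0833.
Single-dose peak C₀ = D/Vd = 1300/251 ≈ 5.179 μg/mL.
Cmax,ss = C₀/(1 − f) ≈ 5.179/0.9231 ≈ 5.610 μg/mL.
Peak 5.6 μg/mL vs MTC 11 μg/mL: below toxic threshold.

5.6 μg/mL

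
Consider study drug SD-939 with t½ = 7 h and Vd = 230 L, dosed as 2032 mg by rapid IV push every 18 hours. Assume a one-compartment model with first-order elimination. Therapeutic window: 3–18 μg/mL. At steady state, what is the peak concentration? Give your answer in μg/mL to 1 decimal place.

10.6 μg/mL

τ/t½ = 18/7 ≈ 2.5714, so fraction remaining f = (1/2)^(18/7) ≈ 0.1682.
At steady state, accumulation factor R = 1/(1 − e^(−kτ)) ≈ 1.2022.
Single-dose peak C₀ = D/Vd = 2032/230 ≈ 8.835 μg/mL.
Steady-state peak Cmax,ss = C₀·R ≈ 8.835 × 1.2022 ≈ 10.621 μg/mL.
Peak 10.6 μg/mL vs MTC 18 μg/mL: below toxic threshold.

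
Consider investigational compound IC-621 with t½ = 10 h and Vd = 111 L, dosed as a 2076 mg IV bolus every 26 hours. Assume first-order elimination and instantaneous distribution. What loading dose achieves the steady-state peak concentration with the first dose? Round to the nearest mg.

f = (1/2)^(26/10) ≈ 0.164938; accumulation ratio R = 1/(1−f) ≈ 1.19752.
Loading dose to hit Cmax,ss on first dose: D_load = D_maint·R ≈ 2076 × 1.19752 ≈ 2486.05 mg.

2486 mg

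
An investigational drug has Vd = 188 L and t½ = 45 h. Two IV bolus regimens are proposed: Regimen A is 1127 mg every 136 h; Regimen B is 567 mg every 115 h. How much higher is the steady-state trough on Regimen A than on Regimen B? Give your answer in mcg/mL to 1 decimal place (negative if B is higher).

0.2 mcg/mL

Regimen A: f = (1/2)^(136/45) ≈ 0.1231; Cmin,ss = (1127/188)·f/(1−f) ≈ 0.842 mcg/mL.
Regimen B: f = (1/2)^(115/45) ≈ 0.1701; Cmin,ss = (567/188)·f/(1−f) ≈ 0.618 mcg/mL.
Difference ≈ 0.842 − 0.618 ≈ 0.224 mcg/mL.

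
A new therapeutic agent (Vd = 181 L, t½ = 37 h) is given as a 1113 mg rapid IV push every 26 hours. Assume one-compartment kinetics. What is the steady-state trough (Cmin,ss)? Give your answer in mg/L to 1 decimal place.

9.8 mg/L

k = ln2/t½ = ln2/37 ≈ 0.018734 h⁻¹; fraction remaining f = e^(−kτ) = e^(−0.018734×26) ≈ 0.6144.
Single-dose peak C₀ = D/Vd = 1113/181 ≈ 6.149 mg/L.
Steady-state trough Cmin,ss = C₀·f/(1−f) ≈ 6.149 × 0.6144/0.3856 ≈ 9.798 mg/L.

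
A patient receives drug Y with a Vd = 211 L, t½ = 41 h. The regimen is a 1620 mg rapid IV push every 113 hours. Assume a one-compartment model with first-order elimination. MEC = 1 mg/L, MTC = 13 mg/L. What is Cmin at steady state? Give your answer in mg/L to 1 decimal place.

1.3 mg/L

k = ln2/t½ = ln2/41 ≈ 0.016906 h⁻¹; fraction remaining f = e^(−kτ) = e^(−0.016906×113) ≈ 0.1480.
At steady state, accumulation factor R = 1/(1 − e^(−kτ)) ≈ 1.1737.
Each bolus raises the concentration by D/Vd = 1620/211 ≈ 7.678 mg/L.
Cmax,ss = C₀/(1 − f) ≈ 7.678/0.8520 ≈ 9.012 mg/L.
Steady-state trough Cmin,ss = Cmax,ss·f ≈ 9.012 × 0.1480 ≈ 1.334 mg/L.
Trough 1.3 mg/L vs MEC 1 mg/L: adequate.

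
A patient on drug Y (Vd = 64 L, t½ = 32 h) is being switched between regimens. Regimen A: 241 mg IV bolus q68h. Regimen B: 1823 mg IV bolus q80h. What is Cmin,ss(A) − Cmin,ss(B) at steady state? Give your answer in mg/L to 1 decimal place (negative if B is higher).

Regimen A: f = (1/2)^(68/32) ≈ 0.2293; Cmin,ss = (241/64)·f/(1−f) ≈ 1.120 mg/L.
Regimen B: f = (1/2)^(80/32) ≈ 0.1768; Cmin,ss = (1823/64)·f/(1−f) ≈ 6.118 mg/L.
Difference ≈ 1.120 − 6.118 ≈ -4.998 mg/L.

-5.0 mg/L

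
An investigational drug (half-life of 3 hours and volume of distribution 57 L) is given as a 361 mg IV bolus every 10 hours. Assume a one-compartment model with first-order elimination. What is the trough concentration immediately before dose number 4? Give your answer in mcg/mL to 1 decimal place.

0.7 mcg/mL

f = (1/2)^(τ/t½) = (1/2)^(10/3) ≈ 0.0992.
C₀ = D/Vd = 361/57 ≈ 6.333 mcg/mL.
Before the 4th dose, 3 doses have been given. Superposition: Cmin = C₀·(f + f² + … + f^3).
≈ 6.333 × (0.0992 + 0.0098 + 0.0010) ≈ 6.333 × 0.1100 ≈ 0.697 mcg/mL.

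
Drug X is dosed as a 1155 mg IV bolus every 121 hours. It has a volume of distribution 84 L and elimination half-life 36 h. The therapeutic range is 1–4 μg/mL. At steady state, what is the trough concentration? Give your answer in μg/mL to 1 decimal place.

τ/t½ = 121/36 ≈ 3.3611, so fraction remaining f = (1/2)^(121/36) ≈ 0.0973.
At steady state, accumulation factor R = 1/(1 − e^(−kτ)) ≈ 1.1078.
Each bolus raises the concentration by D/Vd = 1155/84 ≈ 13.750 μg/mL.
Steady-state peak Cmax,ss = C₀·R ≈ 13.750 × 1.1078 ≈ 15.232 μg/mL.
Steady-state trough Cmin,ss = Cmax,ss·f ≈ 15.232 × 0.0973 ≈ 1.482 μg/mL.
Trough 1.5 μg/mL vs MEC 1 μg/mL: adequate.

1.5 μg/mL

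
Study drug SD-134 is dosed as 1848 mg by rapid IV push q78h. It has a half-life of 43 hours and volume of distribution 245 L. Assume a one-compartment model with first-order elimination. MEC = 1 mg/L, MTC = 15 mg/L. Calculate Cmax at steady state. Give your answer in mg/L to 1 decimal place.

10.5 mg/L

k = ln2/t½ = ln2/43 ≈ 0.016120 h⁻¹; fraction remaining f = e^(−kτ) = e^(−0.016120×78) ≈ 0.2844.
At steady state, accumulation factor R = 1/(1 − e^(−kτ)) ≈ 1.3974.
Each bolus raises the concentration by D/Vd = 1848/245 ≈ 7.543 mg/L.
Steady-state peak Cmax,ss = C₀·R ≈ 7.543 × 1.3974 ≈ 10.541 mg/L.
Peak 10.5 mg/L vs MTC 15 mg/L: below toxic threshold.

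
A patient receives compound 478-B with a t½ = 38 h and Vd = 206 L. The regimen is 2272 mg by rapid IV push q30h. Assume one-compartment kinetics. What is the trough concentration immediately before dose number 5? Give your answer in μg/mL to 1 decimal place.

13.4 μg/mL

f = (1/2)^(τ/t½) = (1/2)^(30/38) ≈ 0.5786.
C₀ = D/Vd = 2272/206 ≈ 11.029 μg/mL.
Before the 5th dose, 4 doses have been given. Superposition: Cmin = C₀·(f + f² + … + f^4).
≈ 11.029 × (0.5786 + 0.3348 + 0.1937 + 0.1121) ≈ 11.029 × 1.2192 ≈ 13.447 μg/mL.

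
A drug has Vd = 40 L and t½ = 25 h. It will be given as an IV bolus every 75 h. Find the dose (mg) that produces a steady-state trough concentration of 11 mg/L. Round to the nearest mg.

3080 mg

τ/t½ = 75/25 ≈ 3, so f = (1/2)^(75/25) ≈ 0.125000.
Cmin,ss = (D/Vd)·f/(1−f), so D = Cmin,ss·Vd·(1−f)/f.
D = 11 × 40 × (1−f)/f ≈ 11 × 40 × 7.00000 ≈ 3080.00 mg.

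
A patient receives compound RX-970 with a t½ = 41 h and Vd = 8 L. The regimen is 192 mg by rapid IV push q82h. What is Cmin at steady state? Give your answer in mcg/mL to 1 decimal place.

The dosing interval is 2 half-lives, so f = 2^(−2) = 0.25.
At steady state, R = 1/(1 − 0.25) = 4/3.
Single-dose peak C₀ = D/Vd = 192/8 = 24 mcg/mL.
Steady-state peak Cmax,ss = C₀·R = 24 × 4/3 ≈ 32.000 mcg/mL.
Steady-state trough Cmin,ss = Cmax,ss·f ≈ 32.000 × 0.25 ≈ 8.000 mcg/mL.

8.0 mcg/mL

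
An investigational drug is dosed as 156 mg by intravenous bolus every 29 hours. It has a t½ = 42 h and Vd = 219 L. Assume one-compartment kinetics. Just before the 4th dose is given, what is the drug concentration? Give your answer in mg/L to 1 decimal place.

0.9 mg/L

f = (1/2)^(τ/t½) = (1/2)^(29/42) ≈ 0.6196.
C₀ = D/Vd = 156/219 ≈ 0.712 mg/L.
Before the 4th dose, 3 doses have been given. Superposition: Cmin = C₀·(f + f² + … + f^3).
≈ 0.712 × (0.6196 + 0.3839 + 0.2379) ≈ 0.712 × 1.2414 ≈ 0.884 mg/L.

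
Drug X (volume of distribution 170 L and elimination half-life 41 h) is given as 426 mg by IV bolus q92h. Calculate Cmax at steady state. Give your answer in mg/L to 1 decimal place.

Over one 92-h interval, 92/41 ≈ 2.2439 half-lives elapse, leaving f ≈ 0.2111 of each dose.
Accumulation ratio R = 1/(1 − f) ≈ 1/0.7889 ≈ 1.2676.
Single-dose peak C₀ = D/Vd = 426/170 ≈ 2.506 mg/L.
Cmax,ss = C₀/(1 − f) ≈ 2.506/0.7889 ≈ 3.177 mg/L.

3.2 mg/L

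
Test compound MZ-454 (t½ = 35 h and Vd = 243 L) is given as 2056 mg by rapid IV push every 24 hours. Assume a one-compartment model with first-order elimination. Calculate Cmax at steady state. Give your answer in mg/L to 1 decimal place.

22.4 mg/L

τ/t½ = 24/35 ≈ 0.68571, so fraction remaining f = (1/2)^(24/35) ≈ 0.6217.
At steady state, accumulation factor R = 1/(1 − e^(−kτ)) ≈ 2.6434.
Single-dose peak C₀ = D/Vd = 2056/243 ≈ 8.461 mg/L.
Cmax,ss = C₀/(1 − f) ≈ 8.461/0.3783 ≈ 22.366 mg/L.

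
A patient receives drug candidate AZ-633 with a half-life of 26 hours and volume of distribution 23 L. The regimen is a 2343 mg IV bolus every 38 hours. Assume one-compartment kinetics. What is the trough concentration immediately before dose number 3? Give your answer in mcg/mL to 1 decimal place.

50.4 mcg/mL

f = (1/2)^(τ/t½) = (1/2)^(38/26) ≈ 0.3631.
C₀ = D/Vd = 2343/23 ≈ 101.870 mcg/mL.
Before the 3rd dose, 2 doses have been given. Superposition: Cmin = C₀·(f + f²).
≈ 101.870 × (0.3631 + 0.1318) ≈ 101.870 × 0.4949 ≈ 50.415 mcg/mL.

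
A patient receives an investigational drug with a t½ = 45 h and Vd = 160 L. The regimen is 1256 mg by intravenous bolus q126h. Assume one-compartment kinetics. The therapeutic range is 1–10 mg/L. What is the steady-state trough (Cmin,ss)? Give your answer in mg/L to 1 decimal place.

1.3 mg/L

Over one 126-h interval, 126/45 ≈ 2.8 half-lives elapse, leaving f ≈ 0.1436 of each dose.
Accumulation ratio R = 1/(1 − f) ≈ 1/0.8564 ≈ 1.1677.
Single-dose peak C₀ = D/Vd = 1256/160 ≈ 7.850 mg/L.
Cmax,ss = C₀/(1 − f) ≈ 7.850/0.8564 ≈ 9.166 mg/L.
Steady-state trough Cmin,ss = Cmax,ss·f ≈ 9.166 × 0.1436 ≈ 1.316 mg/L.
Trough 1.3 mg/L vs MEC 1 mg/L: adequate.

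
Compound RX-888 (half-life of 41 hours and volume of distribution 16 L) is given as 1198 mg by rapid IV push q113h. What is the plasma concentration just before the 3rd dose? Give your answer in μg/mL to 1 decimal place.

f = (1/2)^(τ/t½) = (1/2)^(113/41) ≈ 0.1480.
C₀ = D/Vd = 1198/16 ≈ 74.875 μg/mL.
Before the 3rd dose, 2 doses have been given. Superposition: Cmin = C₀·(f + f²).
≈ 74.875 × (0.1480 + 0.0219) ≈ 74.875 × 0.1699 ≈ 12.721 μg/mL.

12.7 μg/mL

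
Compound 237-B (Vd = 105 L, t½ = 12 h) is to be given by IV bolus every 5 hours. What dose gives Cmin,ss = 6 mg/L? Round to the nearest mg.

τ/t½ = 5/12 ≈ 0.41667, so f = (1/2)^(5/12) ≈ 0.749154.
Cmin,ss = (D/Vd)·f/(1−f), so D = Cmin,ss·Vd·(1−f)/f.
D = 6 × 105 × (1−f)/f ≈ 6 × 105 × 0.33484 ≈ 210.95 mg.

211 mg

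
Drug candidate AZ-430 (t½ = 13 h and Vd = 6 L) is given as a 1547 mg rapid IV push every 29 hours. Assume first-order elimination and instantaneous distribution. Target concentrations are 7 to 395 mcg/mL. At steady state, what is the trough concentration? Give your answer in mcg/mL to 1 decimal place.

τ/t½ = 29/13 ≈ 2.2308, so fraction remaining f = (1/2)^(29/13) ≈ 0.2130.
Accumulation ratio R = 1/(1 − f) ≈ 1/0.7870 ≈ 1.2706.
Each bolus raises the concentration by D/Vd = 1547/6 ≈ 257.833 mcg/mL.
Steady-state peak Cmax,ss = C₀·R ≈ 257.833 × 1.2706 ≈ 327.603 mcg/mL.
Steady-state trough Cmin,ss = Cmax,ss·f ≈ 327.603 × 0.2130 ≈ 69.779 mcg/mL.
Trough 69.8 mcg/mL vs MEC 7 mcg/mL: adequate.

69.8 mcg/mL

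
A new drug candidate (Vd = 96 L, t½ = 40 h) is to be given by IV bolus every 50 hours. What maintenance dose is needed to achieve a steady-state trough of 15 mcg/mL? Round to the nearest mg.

1985 mg

τ/t½ = 50/40 ≈ 1.25, so f = (1/2)^(50/40) ≈ 0.420448.
Cmin,ss = (D/Vd)·f/(1−f), so D = Cmin,ss·Vd·(1−f)/f.
D = 15 × 96 × (1−f)/f ≈ 15 × 96 × 1.37842 ≈ 1984.92 mg.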